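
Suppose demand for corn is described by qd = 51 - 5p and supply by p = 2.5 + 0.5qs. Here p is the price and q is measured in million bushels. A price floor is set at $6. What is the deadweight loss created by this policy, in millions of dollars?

Rearranging supply gives qs = 2p - 5. Equilibrium: 51 - 5p = 2p - 5, so 56 = 7p and p* = 8, q* = 11.
Since 6 is below p* = 8, the floor does not bind and the free-market outcome prevails.
Since the control does not bind, no trades are prevented and deadweight loss is zero.

0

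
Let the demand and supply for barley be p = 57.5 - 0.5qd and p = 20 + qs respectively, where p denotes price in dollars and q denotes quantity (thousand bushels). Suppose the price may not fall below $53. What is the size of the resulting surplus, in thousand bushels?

Rearranging demand gives qd = 115 - 2p; rearranging supply gives qs = p - 20. Equilibrium: 115 - 2p = p - 20, so 135 = 3p and p* = 45, q* = 25.
The floor of 53 is above the equilibrium price 45, so it binds.
At p = 53: qd = 115 - 2·53 = 9 and qs = 53 - 20 = 33.
Surplus = qs - qd = 33 - 9 = 24.

24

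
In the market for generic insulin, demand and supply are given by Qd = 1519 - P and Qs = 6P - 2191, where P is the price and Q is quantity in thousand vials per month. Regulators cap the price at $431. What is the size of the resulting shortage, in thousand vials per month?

Equilibrium: 1519 - P = 6P - 2191, so 3710 = 7P and P* = 530, Q* = 989.
The ceiling of 431 is below the equilibrium price 530, so it binds.
At P = 431: Qd = 1519 - 431 = 1088 and Qs = 6·431 - 2191 = 395.
Shortage = Qd - Qs = 1088 - 395 = 693.

693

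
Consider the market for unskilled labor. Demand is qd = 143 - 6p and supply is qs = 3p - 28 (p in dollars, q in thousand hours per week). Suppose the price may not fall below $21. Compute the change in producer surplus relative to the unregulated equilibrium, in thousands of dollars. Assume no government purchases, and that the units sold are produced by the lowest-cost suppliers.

10

Equilibrium: 143 - 6p = 3p - 28, so 171 = 9p and p* = 19, q* = 29.
Because the floor (21) lies above the market-clearing price, it is binding.
At p = 21: qd = 143 - 6·21 = 17 and qs = 3·21 - 28 = 35.
Producer surplus without the control is ½ · (19 - 28/3) · 29 = 841/6.
With the floor, 17 units are sold at 21. The supply price at q = 17 is 15, so PS = ½ · [(21 - 28/3) + (21 - 15)] · 17 = 901/6.
Change in producer surplus = 901/6 - 841/6 = 10.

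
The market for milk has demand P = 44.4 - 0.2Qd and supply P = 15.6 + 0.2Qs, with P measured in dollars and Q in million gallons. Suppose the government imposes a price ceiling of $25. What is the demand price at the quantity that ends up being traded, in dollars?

35

Rearranging demand gives Qd = 222 - 5P; rearranging supply gives Qs = 5P - 78. In a free market, 222 - 5P = 5P - 78 gives the equilibrium P* = 30, Q* = 72.
The ceiling of 25 is below the equilibrium price 30, so it binds.
At P = 25: Qd = 222 - 5·25 = 97 and Qs = 5·25 - 78 = 47.
Only 47 units reach the market. On the demand curve, the marginal buyer's willingness to pay at Q = 47 is (222 - 47)/5 = 35.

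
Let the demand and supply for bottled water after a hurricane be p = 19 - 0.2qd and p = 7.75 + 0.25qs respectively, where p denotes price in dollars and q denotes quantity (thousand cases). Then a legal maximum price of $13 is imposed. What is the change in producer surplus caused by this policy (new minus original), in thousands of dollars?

Rearranging demand gives qd = 95 - 5p; rearranging supply gives qs = 4p - 31. Equilibrium: 95 - 5p = 4p - 31, so 126 = 9p and p* = 14, q* = 25.
The ceiling of 13 is below the equilibrium price 14, so it binds.
At p = 13: qd = 95 - 5·13 = 30 and qs = 4·13 - 31 = 21.
Producer surplus without the control is ½ · (14 - 7.75) · 25 = 78.125.
With the ceiling, producers sell 21 units at 13, so PS = ½ · (13 - 7.75) · 21 = 55.125.
Change in producer surplus = 55.125 - 78.125 = -23.

-23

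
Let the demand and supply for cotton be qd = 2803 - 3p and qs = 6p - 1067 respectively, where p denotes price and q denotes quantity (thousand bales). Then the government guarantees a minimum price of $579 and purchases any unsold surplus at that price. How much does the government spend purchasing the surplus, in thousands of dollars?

776439

Without the control the market clears where 2803 - 3p = 6p - 1067, i.e. p* = 430 and q* = 1513.
Because the floor (579) lies above the market-clearing price, it is binding.
At p = 579: qd = 2803 - 3·579 = 1066 and qs = 6·579 - 1067 = 2407.
Surplus = qs - qd = 1341.
Government expenditure = surplus × support price = 1341 × 579 = 776439.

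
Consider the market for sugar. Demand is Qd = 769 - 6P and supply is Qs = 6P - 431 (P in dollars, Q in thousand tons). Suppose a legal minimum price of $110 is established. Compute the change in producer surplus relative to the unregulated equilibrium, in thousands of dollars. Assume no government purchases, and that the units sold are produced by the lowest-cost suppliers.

Equilibrium: 769 - 6P = 6P - 431, so 1200 = 12P and P* = 100, Q* = 169.
Because the floor (110) lies above the market-clearing price, it is binding.
At P = 110: Qd = 769 - 6·110 = 109 and Qs = 6·110 - 431 = 229.
Producer surplus without the control is ½ · (100 - 431/6) · 169 = 28561/12.
With the floor, 109 units are sold at 110. The supply price at Q = 109 is 90, so PS = ½ · [(110 - 431/6) + (110 - 90)] · 109 = 38041/12.
Change in producer surplus = 38041/12 - 28561/12 = 790.

790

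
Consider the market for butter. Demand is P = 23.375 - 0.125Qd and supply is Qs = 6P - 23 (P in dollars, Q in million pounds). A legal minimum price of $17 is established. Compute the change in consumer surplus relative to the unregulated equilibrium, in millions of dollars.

-118

Rearranging demand gives Qd = 187 - 8P. Without the control the market clears where 187 - 8P = 6P - 23, i.e. P* = 15 and Q* = 67.
Since 17 > 15, the floor is binding.
At P = 17: Qd = 187 - 8·17 = 51 and Qs = 6·17 - 23 = 79.
Consumer surplus without the control is ½ · (23.375 - 15) · 67 = 280.5625.
With the floor, consumers buy 51 units at 17, so CS = ½ · (23.375 - 17) · 51 = 162.5625.
Change in consumer surplus = 162.5625 - 280.5625 = -118.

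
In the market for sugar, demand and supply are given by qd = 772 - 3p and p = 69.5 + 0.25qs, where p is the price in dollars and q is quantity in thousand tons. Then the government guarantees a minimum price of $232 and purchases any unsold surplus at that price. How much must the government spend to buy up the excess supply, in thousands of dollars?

133168

Rearranging supply gives qs = 4p - 278. In a free market, 772 - 3p = 4p - 278 gives the equilibrium p* = 150, q* = 322.
The floor of 232 is above the equilibrium price 150, so it binds.
At p = 232: qd = 772 - 3·232 = 76 and qs = 4·232 - 278 = 650.
Surplus = qs - qd = 574.
Government expenditure = surplus × support price = 574 × 232 = 133168.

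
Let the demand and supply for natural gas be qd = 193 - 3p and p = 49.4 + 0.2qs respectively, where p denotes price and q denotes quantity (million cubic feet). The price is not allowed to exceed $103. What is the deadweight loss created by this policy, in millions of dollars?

0

Rearranging supply gives qs = 5p - 247. In a free market, 193 - 3p = 5p - 247 gives the equilibrium p* = 55, q* = 28.
Since 103 is above p* = 55, the ceiling does not bind and the free-market outcome prevails.
Since the control does not bind, no trades are prevented and deadweight loss is zero.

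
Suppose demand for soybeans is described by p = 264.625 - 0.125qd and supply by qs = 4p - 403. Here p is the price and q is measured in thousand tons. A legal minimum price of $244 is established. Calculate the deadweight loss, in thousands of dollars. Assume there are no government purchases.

13872

Rearranging demand gives qd = 2117 - 8p. In a free market, 2117 - 8p = 4p - 403 gives the equilibrium p* = 210, q* = 437.
The floor of 244 is above the equilibrium price 210, so it binds.
At p = 244: qd = 2117 - 8·244 = 165 and qs = 4·244 - 403 = 573.
Quantity traded falls to 165. At q = 165 the demand price is (2117 - 165)/8 = 244 and the supply price is (403 + 165)/4 = 142.
Deadweight loss = ½ · (244 - 142) · (437 - 165) = ½ · 102 · 272 = 13872.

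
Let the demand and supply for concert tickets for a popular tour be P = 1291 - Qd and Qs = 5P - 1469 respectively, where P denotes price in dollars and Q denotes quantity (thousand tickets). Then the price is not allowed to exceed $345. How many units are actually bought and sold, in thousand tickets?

256

Rearranging demand gives Qd = 1291 - P. In a free market, 1291 - P = 5P - 1469 gives the equilibrium P* = 460, Q* = 831.
Since 345 < 460, the ceiling is binding.
At P = 345: Qd = 1291 - 345 = 946 and Qs = 5·345 - 1469 = 256.
The quantity actually transacted is the short side, supply: 256.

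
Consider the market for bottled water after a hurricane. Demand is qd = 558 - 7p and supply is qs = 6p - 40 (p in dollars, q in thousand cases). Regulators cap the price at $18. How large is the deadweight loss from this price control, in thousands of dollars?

4368

Equilibrium: 558 - 7p = 6p - 40, so 598 = 13p and p* = 46, q* = 236.
The ceiling of 18 is below the equilibrium price 46, so it binds.
At p = 18: qd = 558 - 7·18 = 432 and qs = 6·18 - 40 = 68.
Quantity traded falls to 68. At q = 68 the demand price is (558 - 68)/7 = 70 and the supply price is (40 + 68)/6 = 18.
Deadweight loss = ½ · (70 - 18) · (236 - 68) = ½ · 52 · 168 = 4368.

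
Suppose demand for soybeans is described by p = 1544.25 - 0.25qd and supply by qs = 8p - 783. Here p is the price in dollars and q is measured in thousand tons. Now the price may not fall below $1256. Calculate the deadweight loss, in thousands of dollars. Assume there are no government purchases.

Rearranging demand gives qd = 6177 - 4p. In a free market, 6177 - 4p = 8p - 783 gives the equilibrium p* = 580, q* = 3857.
Because the floor (1256) lies above the market-clearing price, it is binding.
At p = 1256: qd = 6177 - 4·1256 = 1153 and qs = 8·1256 - 783 = 9265.
Quantity traded falls to 1153. At q = 1153 the demand price is (6177 - 1153)/4 = 1256 and the supply price is (783 + 1153)/8 = 242.
Deadweight loss = ½ · (1256 - 242) · (3857 - 1153) = ½ · 1014 · 2704 = 1370928.

1370928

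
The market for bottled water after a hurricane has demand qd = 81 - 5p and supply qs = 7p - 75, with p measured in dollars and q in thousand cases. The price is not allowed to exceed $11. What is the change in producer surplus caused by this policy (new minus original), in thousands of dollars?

Equilibrium: 81 - 5p = 7p - 75, so 156 = 12p and p* = 13, q* = 16.
Since 11 < 13, the ceiling is binding.
At p = 11: qd = 81 - 5·11 = 26 and qs = 7·11 - 75 = 2.
Producer surplus without the control is ½ · (13 - 75/7) · 16 = 128/7.
With the ceiling, producers sell 2 units at 11, so PS = ½ · (11 - 75/7) · 2 = 2/7.
Change in producer surplus = 2/7 - 128/7 = -18.

-18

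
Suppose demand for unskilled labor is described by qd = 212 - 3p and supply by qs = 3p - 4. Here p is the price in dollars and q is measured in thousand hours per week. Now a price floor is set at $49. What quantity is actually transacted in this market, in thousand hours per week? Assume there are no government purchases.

Equilibrium: 212 - 3p = 3p - 4, so 216 = 6p and p* = 36, q* = 104.
Since 49 > 36, the floor is binding.
At p = 49: qd = 212 - 3·49 = 65 and qs = 3·49 - 4 = 143.
The quantity actually transacted is the short side, demand: 65.

65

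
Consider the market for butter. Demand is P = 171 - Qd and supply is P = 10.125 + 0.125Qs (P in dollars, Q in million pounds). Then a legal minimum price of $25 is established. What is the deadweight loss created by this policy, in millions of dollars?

Rearranging demand gives Qd = 171 - P; rearranging supply gives Qs = 8P - 81. Equilibrium: 171 - P = 8P - 81, so 252 = 9P and P* = 28, Q* = 143.
Since 25 is below P* = 28, the floor does not bind and the free-market outcome prevails.
Since the control does not bind, no trades are prevented and deadweight loss is zero.

0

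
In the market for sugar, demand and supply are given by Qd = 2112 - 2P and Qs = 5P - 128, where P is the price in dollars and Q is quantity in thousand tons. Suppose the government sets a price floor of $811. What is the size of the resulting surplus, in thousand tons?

Equilibrium: 2112 - 2P = 5P - 128, so 2240 = 7P and P* = 320, Q* = 1472.
The floor of 811 is above the equilibrium price 320, so it binds.
At P = 811: Qd = 2112 - 2·811 = 490 and Qs = 5·811 - 128 = 3927.
Surplus = Qs - Qd = 3927 - 490 = 3437.

3437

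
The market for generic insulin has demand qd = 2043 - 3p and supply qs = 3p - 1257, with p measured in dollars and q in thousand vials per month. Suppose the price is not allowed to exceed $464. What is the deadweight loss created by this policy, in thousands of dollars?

Without the control the market clears where 2043 - 3p = 3p - 1257, i.e. p* = 550 and q* = 393.
Because the ceiling (464) lies below the market-clearing price, it is binding.
At p = 464: qd = 2043 - 3·464 = 651 and qs = 3·464 - 1257 = 135.
Quantity traded falls to 135. At q = 135 the demand price is (2043 - 135)/3 = 636 and the supply price is (1257 + 135)/3 = 464.
Deadweight loss = ½ · (636 - 464) · (393 - 135) = ½ · 172 · 258 = 22188.

22188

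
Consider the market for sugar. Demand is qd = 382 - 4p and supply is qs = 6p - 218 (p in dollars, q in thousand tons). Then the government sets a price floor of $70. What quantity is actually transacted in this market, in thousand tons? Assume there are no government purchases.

Equilibrium: 382 - 4p = 6p - 218, so 600 = 10p and p* = 60, q* = 142.
Since 70 > 60, the floor is binding.
At p = 70: qd = 382 - 4·70 = 102 and qs = 6·70 - 218 = 202.
The quantity actually transacted is the short side, demand: 102.

102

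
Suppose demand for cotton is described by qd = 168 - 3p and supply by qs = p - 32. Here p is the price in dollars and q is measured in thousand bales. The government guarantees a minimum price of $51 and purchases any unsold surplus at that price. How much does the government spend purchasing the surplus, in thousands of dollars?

204

Setting quantity demanded equal to quantity supplied, 168 - 3p = p - 32, gives p* = 50 and q* = 18.
Since 51 > 50, the floor is binding.
At p = 51: qd = 168 - 3·51 = 15 and qs = 51 - 32 = 19.
Surplus = qs - qd = 4.
Government expenditure = surplus × support price = 4 × 51 = 204.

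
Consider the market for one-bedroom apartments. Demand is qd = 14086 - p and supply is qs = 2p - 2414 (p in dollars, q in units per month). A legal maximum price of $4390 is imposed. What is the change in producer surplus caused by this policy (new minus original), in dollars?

Setting quantity demanded equal to quantity supplied, 14086 - p = 2p - 2414, gives p* = 5500 and q* = 8586.
Because the ceiling (4390) lies below the market-clearing price, it is binding.
At p = 4390: qd = 14086 - 4390 = 9696 and qs = 2·4390 - 2414 = 6366.
Producer surplus without the control is ½ · (5500 - 1207) · 8586 = 18429849.
With the ceiling, producers sell 6366 units at 4390, so PS = ½ · (4390 - 1207) · 6366 = 10131489.
Change in producer surplus = 10131489 - 18429849 = -8298360.

-8298360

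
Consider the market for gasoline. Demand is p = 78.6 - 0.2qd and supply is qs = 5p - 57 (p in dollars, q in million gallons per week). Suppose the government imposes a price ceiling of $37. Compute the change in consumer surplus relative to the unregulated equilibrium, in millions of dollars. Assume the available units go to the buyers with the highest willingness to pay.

Rearranging demand gives qd = 393 - 5p. In a free market, 393 - 5p = 5p - 57 gives the equilibrium p* = 45, q* = 168.
Because the ceiling (37) lies below the market-clearing price, it is binding.
At p = 37: qd = 393 - 5·37 = 208 and qs = 5·37 - 57 = 128.
Consumer surplus without the control is ½ · (78.6 - 45) · 168 = 2822.4.
With the ceiling, 128 units are sold at 37 (assume they go to the highest-value buyers). The demand price at q = 128 is 53, so CS = ½ · [(78.6 - 37) + (53 - 37)] · 128 = 3686.4.
Change in consumer surplus = 3686.4 - 2822.4 = 864.

864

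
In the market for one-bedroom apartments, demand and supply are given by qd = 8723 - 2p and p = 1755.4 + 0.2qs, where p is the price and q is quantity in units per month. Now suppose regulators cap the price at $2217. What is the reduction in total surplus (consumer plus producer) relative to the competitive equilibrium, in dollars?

Rearranging supply gives qs = 5p - 8777. Without the control the market clears where 8723 - 2p = 5p - 8777, i.e. p* = 2500 and q* = 3723.
Since 2217 < 2500, the ceiling is binding.
At p = 2217: qd = 8723 - 2·2217 = 4289 and qs = 5·2217 - 8777 = 2308.
Quantity traded falls to 2308. At q = 2308 the demand price is (8723 - 2308)/2 = 3207.5 and the supply price is (8777 + 2308)/5 = 2217.
Deadweight loss = ½ · (3207.5 - 2217) · (3723 - 2308) = ½ · 990.5 · 1415 = 700778.75.

700778.75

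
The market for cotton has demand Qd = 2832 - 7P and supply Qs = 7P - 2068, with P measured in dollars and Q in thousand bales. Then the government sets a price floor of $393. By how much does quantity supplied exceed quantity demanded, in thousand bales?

602

Setting quantity demanded equal to quantity supplied, 2832 - 7P = 7P - 2068, gives P* = 350 and Q* = 382.
Since 393 > 350, the floor is binding.
At P = 393: Qd = 2832 - 7·393 = 81 and Qs = 7·393 - 2068 = 683.
Surplus = Qs - Qd = 683 - 81 = 602.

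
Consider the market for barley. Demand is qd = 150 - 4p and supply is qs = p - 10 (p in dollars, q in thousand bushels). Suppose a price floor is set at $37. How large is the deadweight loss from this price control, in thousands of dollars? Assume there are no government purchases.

250

In a free market, 150 - 4p = p - 10 gives the equilibrium p* = 32, q* = 22.
The floor of 37 is above the equilibrium price 32, so it binds.
At p = 37: qd = 150 - 4·37 = 2 and qs = 37 - 10 = 27.
Quantity traded falls to 2. At q = 2 the demand price is (150 - 2)/4 = 37 and the supply price is 10 + 2 = 12.
Deadweight loss = ½ · (37 - 12) · (22 - 2) = ½ · 25 · 20 = 250.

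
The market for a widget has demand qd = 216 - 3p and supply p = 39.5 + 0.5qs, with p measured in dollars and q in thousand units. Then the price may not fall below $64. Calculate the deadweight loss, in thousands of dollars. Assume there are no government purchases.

93.75

Rearranging supply gives qs = 2p - 79. In a free market, 216 - 3p = 2p - 79 gives the equilibrium p* = 59, q* = 39.
Because the floor (64) lies above the market-clearing price, it is binding.
At p = 64: qd = 216 - 3·64 = 24 and qs = 2·64 - 79 = 49.
Quantity traded falls to 24. At q = 24 the demand price is (216 - 24)/3 = 64 and the supply price is (79 + 24)/2 = 51.5.
Deadweight loss = ½ · (64 - 51.5) · (39 - 24) = ½ · 12.5 · 15 = 93.75.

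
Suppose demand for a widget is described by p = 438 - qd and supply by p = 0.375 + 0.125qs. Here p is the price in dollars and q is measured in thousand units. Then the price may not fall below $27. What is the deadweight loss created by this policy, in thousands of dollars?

Rearranging demand gives qd = 438 - p; rearranging supply gives qs = 8p - 3. In a free market, 438 - p = 8p - 3 gives the equilibrium p* = 49, q* = 389.
Since 27 is below p* = 49, the floor does not bind and the free-market outcome prevails.
Since the control does not bind, no trades are prevented and deadweight loss is zero.

0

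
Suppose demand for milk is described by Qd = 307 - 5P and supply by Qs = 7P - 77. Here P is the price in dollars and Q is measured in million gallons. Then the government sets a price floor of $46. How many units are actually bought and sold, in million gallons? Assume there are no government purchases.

Equilibrium: 307 - 5P = 7P - 77, so 384 = 12P and P* = 32, Q* = 147.
The floor of 46 is above the equilibrium price 32, so it binds.
At P = 46: Qd = 307 - 5·46 = 77 and Qs = 7·46 - 77 = 245.
The quantity actually transacted is the short side, demand: 77.

77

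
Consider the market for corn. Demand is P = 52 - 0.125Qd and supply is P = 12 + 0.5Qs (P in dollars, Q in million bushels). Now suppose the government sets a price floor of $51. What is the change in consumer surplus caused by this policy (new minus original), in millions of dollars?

Rearranging demand gives Qd = 416 - 8P; rearranging supply gives Qs = 2P - 24. In a free market, 416 - 8P = 2P - 24 gives the equilibrium P* = 44, Q* = 64.
Since 51 > 44, the floor is binding.
At P = 51: Qd = 416 - 8·51 = 8 and Qs = 2·51 - 24 = 78.
Consumer surplus without the control is ½ · (52 - 44) · 64 = 256.
With the floor, consumers buy 8 units at 51, so CS = ½ · (52 - 51) · 8 = 4.
Change in consumer surplus = 4 - 256 = -252.

-252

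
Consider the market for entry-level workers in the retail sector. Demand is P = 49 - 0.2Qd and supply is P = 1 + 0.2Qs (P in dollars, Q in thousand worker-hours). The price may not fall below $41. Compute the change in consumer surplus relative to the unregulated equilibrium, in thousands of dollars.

Rearranging demand gives Qd = 245 - 5P; rearranging supply gives Qs = 5P - 5. Equilibrium: 245 - 5P = 5P - 5, so 250 = 10P and P* = 25, Q* = 120.
Because the floor (41) lies above the market-clearing price, it is binding.
At P = 41: Qd = 245 - 5·41 = 40 and Qs = 5·41 - 5 = 200.
Consumer surplus without the control is ½ · (49 - 25) · 120 = 1440.
With the floor, consumers buy 40 units at 41, so CS = ½ · (49 - 41) · 40 = 160.
Change in consumer surplus = 160 - 1440 = -1280.

-1280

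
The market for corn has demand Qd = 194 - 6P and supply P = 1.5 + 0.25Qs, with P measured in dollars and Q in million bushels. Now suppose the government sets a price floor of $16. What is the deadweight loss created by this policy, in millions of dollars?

0

Rearranging supply gives Qs = 4P - 6. In a free market, 194 - 6P = 4P - 6 gives the equilibrium P* = 20, Q* = 74.
Since 16 is below P* = 20, the floor does not bind and the free-market outcome prevails.
Since the control does not bind, no trades are prevented and deadweight loss is zero.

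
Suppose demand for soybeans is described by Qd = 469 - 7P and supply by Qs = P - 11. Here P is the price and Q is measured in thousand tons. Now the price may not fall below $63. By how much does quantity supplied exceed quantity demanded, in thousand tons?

24

Equilibrium: 469 - 7P = P - 11, so 480 = 8P and P* = 60, Q* = 49.
The floor of 63 is above the equilibrium price 60, so it binds.
At P = 63: Qd = 469 - 7·63 = 28 and Qs = 63 - 11 = 52.
Surplus = Qs - Qd = 52 - 28 = 24.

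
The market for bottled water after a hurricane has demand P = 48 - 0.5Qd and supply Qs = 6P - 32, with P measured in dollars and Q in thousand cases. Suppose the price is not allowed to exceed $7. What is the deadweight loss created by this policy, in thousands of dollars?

Rearranging demand gives Qd = 96 - 2P. Setting quantity demanded equal to quantity supplied, 96 - 2P = 6P - 32, gives P* = 16 and Q* = 64.
The ceiling of 7 is below the equilibrium price 16, so it binds.
At P = 7: Qd = 96 - 2·7 = 82 and Qs = 6·7 - 32 = 10.
Quantity traded falls to 10. At Q = 10 the demand price is (96 - 10)/2 = 43 and the supply price is (32 + 10)/6 = 7.
Deadweight loss = ½ · (43 - 7) · (64 - 10) = ½ · 36 · 54 = 972.

972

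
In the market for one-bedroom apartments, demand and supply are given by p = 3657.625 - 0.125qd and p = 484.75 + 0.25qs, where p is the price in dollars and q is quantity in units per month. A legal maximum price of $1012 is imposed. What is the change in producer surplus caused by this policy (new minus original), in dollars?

-8392580

Rearranging demand gives qd = 29261 - 8p; rearranging supply gives qs = 4p - 1939. Without the control the market clears where 29261 - 8p = 4p - 1939, i.e. p* = 2600 and q* = 8461.
Since 1012 < 2600, the ceiling is binding.
At p = 1012: qd = 29261 - 8·1012 = 21165 and qs = 4·1012 - 1939 = 2109.
Producer surplus without the control is ½ · (2600 - 484.75) · 8461 = 8948565.125.
With the ceiling, producers sell 2109 units at 1012, so PS = ½ · (1012 - 484.75) · 2109 = 555985.125.
Change in producer surplus = 555985.125 - 8948565.125 = -8392580.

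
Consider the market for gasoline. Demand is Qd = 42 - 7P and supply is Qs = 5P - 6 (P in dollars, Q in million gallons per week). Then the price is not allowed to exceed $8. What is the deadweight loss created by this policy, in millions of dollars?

Setting quantity demanded equal to quantity supplied, 42 - 7P = 5P - 6, gives P* = 4 and Q* = 14.
Since 8 is above P* = 4, the ceiling does not bind and the free-market outcome prevails.
Since the control does not bind, no trades are prevented and deadweight loss is zero.

0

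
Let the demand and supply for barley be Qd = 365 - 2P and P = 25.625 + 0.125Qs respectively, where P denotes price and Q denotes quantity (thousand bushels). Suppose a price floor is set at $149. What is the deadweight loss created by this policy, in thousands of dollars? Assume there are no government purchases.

Rearranging supply gives Qs = 8P - 205. In a free market, 365 - 2P = 8P - 205 gives the equilibrium P* = 57, Q* = 251.
Since 149 > 57, the floor is binding.
At P = 149: Qd = 365 - 2·149 = 67 and Qs = 8·149 - 205 = 987.
Quantity traded falls to 67. At Q = 67 the demand price is (365 - 67)/2 = 149 and the supply price is (205 + 67)/8 = 34.
Deadweight loss = ½ · (149 - 34) · (251 - 67) = ½ · 115 · 184 = 10580.

10580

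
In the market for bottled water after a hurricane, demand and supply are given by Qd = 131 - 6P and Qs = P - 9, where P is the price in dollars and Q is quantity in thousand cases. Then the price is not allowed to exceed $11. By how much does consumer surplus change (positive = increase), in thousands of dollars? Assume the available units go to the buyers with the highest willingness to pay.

In a free market, 131 - 6P = P - 9 gives the equilibrium P* = 20, Q* = 11.
The ceiling of 11 is below the equilibrium price 20, so it binds.
At P = 11: Qd = 131 - 6·11 = 65 and Qs = 11 - 9 = 2.
Consumer surplus without the control is ½ · (131/6 - 20) · 11 = 121/12.
With the ceiling, 2 units are sold at 11 (assume they go to the highest-value buyers). The demand price at Q = 2 is 21.5, so CS = ½ · [(131/6 - 11) + (21.5 - 11)] · 2 = 64/3.
Change in consumer surplus = 64/3 - 121/12 = 11.25.

11.25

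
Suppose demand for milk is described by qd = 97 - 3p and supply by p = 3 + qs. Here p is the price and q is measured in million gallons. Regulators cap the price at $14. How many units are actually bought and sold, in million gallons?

11

Rearranging supply gives qs = p - 3. Without the control the market clears where 97 - 3p = p - 3, i.e. p* = 25 and q* = 22.
Since 14 < 25, the ceiling is binding.
At p = 14: qd = 97 - 3·14 = 55 and qs = 14 - 3 = 11.
The quantity actually transacted is the short side, supply: 11.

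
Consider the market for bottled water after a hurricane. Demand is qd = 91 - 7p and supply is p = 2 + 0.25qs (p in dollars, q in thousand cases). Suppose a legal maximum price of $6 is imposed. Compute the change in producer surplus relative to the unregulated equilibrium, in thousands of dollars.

-66

Rearranging supply gives qs = 4p - 8. In a free market, 91 - 7p = 4p - 8 gives the equilibrium p* = 9, q* = 28.
Since 6 < 9, the ceiling is binding.
At p = 6: qd = 91 - 7·6 = 49 and qs = 4·6 - 8 = 16.
Producer surplus without the control is ½ · (9 - 2) · 28 = 98.
With the ceiling, producers sell 16 units at 6, so PS = ½ · (6 - 2) · 16 = 32.
Change in producer surplus = 32 - 98 = -66.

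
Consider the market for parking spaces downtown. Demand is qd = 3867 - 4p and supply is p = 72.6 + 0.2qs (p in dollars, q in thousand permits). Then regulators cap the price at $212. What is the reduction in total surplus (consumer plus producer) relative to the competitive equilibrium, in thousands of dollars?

Rearranging supply gives qs = 5p - 363. Equilibrium: 3867 - 4p = 5p - 363, so 4230 = 9p and p* = 470, q* = 1987.
The ceiling of 212 is below the equilibrium price 470, so it binds.
At p = 212: qd = 3867 - 4·212 = 3019 and qs = 5·212 - 363 = 697.
Quantity traded falls to 697. At q = 697 the demand price is (3867 - 697)/4 = 792.5 and the supply price is (363 + 697)/5 = 212.
Deadweight loss = ½ · (792.5 - 212) · (1987 - 697) = ½ · 580.5 · 1290 = 374422.5.

374422.5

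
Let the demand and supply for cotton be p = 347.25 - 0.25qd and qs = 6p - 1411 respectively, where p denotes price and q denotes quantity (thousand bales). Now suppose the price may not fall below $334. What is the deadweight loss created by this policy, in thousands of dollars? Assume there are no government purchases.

Rearranging demand gives qd = 1389 - 4p. Equilibrium: 1389 - 4p = 6p - 1411, so 2800 = 10p and p* = 280, q* = 269.
The floor of 334 is above the equilibrium price 280, so it binds.
At p = 334: qd = 1389 - 4·334 = 53 and qs = 6·334 - 1411 = 593.
Quantity traded falls to 53. At q = 53 the demand price is (1389 - 53)/4 = 334 and the supply price is (1411 + 53)/6 = 244.
Deadweight loss = ½ · (334 - 244) · (269 - 53) = ½ · 90 · 216 = 9720.

9720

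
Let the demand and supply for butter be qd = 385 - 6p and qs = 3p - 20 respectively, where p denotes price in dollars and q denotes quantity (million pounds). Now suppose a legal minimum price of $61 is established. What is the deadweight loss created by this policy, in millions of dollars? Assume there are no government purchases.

In a free market, 385 - 6p = 3p - 20 gives the equilibrium p* = 45, q* = 115.
Since 61 > 45, the floor is binding.
At p = 61: qd = 385 - 6·61 = 19 and qs = 3·61 - 20 = 163.
Quantity traded falls to 19. At q = 19 the demand price is (385 - 19)/6 = 61 and the supply price is (20 + 19)/3 = 13.
Deadweight loss = ½ · (61 - 13) · (115 - 19) = ½ · 48 · 96 = 2304.

2304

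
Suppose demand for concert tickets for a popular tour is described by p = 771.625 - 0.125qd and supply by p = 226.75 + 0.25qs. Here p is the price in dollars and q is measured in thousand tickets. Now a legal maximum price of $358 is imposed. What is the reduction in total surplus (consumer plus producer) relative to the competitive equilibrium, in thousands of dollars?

161472

Rearranging demand gives qd = 6173 - 8p; rearranging supply gives qs = 4p - 907. In a free market, 6173 - 8p = 4p - 907 gives the equilibrium p* = 590, q* = 1453.
The ceiling of 358 is below the equilibrium price 590, so it binds.
At p = 358: qd = 6173 - 8·358 = 3309 and qs = 4·358 - 907 = 525.
Quantity traded falls to 525. At q = 525 the demand price is (6173 - 525)/8 = 706 and the supply price is (907 + 525)/4 = 358.
Deadweight loss = ½ · (706 - 358) · (1453 - 525) = ½ · 348 · 928 = 161472.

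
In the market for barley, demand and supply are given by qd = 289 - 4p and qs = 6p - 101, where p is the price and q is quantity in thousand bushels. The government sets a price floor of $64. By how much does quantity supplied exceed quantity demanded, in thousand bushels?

250

In a free market, 289 - 4p = 6p - 101 gives the equilibrium p* = 39, q* = 133.
Because the floor (64) lies above the market-clearing price, it is binding.
At p = 64: qd = 289 - 4·64 = 33 and qs = 6·64 - 101 = 283.
Surplus = qs - qd = 283 - 33 = 250.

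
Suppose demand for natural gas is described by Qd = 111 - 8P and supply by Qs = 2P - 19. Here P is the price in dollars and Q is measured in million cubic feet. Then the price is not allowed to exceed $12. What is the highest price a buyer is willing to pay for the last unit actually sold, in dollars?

Setting quantity demanded equal to quantity supplied, 111 - 8P = 2P - 19, gives P* = 13 and Q* = 7.
Because the ceiling (12) lies below the market-clearing price, it is binding.
At P = 12: Qd = 111 - 8·12 = 15 and Qs = 2·12 - 19 = 5.
Only 5 units reach the market. On the demand curve, the marginal buyer's willingness to pay at Q = 5 is (111 - 5)/8 = 13.25.

13.25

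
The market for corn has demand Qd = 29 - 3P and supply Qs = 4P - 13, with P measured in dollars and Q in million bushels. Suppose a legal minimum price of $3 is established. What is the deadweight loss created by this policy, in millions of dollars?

0

Setting quantity demanded equal to quantity supplied, 29 - 3P = 4P - 13, gives P* = 6 and Q* = 11.
Since 3 is below P* = 6, the floor does not bind and the free-market outcome prevails.
Since the control does not bind, no trades are prevented and deadweight loss is zero.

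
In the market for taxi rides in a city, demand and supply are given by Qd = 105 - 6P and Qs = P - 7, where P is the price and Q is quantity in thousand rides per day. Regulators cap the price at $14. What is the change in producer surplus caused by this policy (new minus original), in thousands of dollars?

In a free market, 105 - 6P = P - 7 gives the equilibrium P* = 16, Q* = 9.
The ceiling of 14 is below the equilibrium price 16, so it binds.
At P = 14: Qd = 105 - 6·14 = 21 and Qs = 14 - 7 = 7.
Producer surplus without the control is ½ · (16 - 7) · 9 = 40.5.
With the ceiling, producers sell 7 units at 14, so PS = ½ · (14 - 7) · 7 = 24.5.
Change in producer surplus = 24.5 - 40.5 = -16.

-16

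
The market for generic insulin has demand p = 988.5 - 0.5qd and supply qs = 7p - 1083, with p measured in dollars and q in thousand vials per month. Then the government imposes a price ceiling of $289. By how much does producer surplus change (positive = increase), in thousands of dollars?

-57043.5

Rearranging demand gives qd = 1977 - 2p. Setting quantity demanded equal to quantity supplied, 1977 - 2p = 7p - 1083, gives p* = 340 and q* = 1297.
The ceiling of 289 is below the equilibrium price 340, so it binds.
At p = 289: qd = 1977 - 2·289 = 1399 and qs = 7·289 - 1083 = 940.
Producer surplus without the control is ½ · (340 - 1083/7) · 1297 = 1682209/14.
With the ceiling, producers sell 940 units at 289, so PS = ½ · (289 - 1083/7) · 940 = 441800/7.
Change in producer surplus = 441800/7 - 1682209/14 = -57043.5.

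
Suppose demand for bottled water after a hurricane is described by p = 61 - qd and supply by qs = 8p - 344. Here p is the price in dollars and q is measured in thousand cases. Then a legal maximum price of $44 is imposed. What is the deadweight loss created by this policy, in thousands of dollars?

Rearranging demand gives qd = 61 - p. In a free market, 61 - p = 8p - 344 gives the equilibrium p* = 45, q* = 16.
Since 44 < 45, the ceiling is binding.
At p = 44: qd = 61 - 44 = 17 and qs = 8·44 - 344 = 8.
Quantity traded falls to 8. At q = 8 the demand price is 61 - 8 = 53 and the supply price is (344 + 8)/8 = 44.
Deadweight loss = ½ · (53 - 44) · (16 - 8) = ½ · 9 · 8 = 36.

36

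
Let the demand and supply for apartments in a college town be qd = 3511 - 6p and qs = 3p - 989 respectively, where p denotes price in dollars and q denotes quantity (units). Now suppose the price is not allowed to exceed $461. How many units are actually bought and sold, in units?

Equilibrium: 3511 - 6p = 3p - 989, so 4500 = 9p and p* = 500, q* = 511.
Since 461 < 500, the ceiling is binding.
At p = 461: qd = 3511 - 6·461 = 745 and qs = 3·461 - 989 = 394.
The quantity actually transacted is the short side, supply: 394.

394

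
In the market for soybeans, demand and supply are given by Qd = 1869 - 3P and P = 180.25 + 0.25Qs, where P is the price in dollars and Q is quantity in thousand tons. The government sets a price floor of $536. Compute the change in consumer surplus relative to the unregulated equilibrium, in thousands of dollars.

Rearranging supply gives Qs = 4P - 721. In a free market, 1869 - 3P = 4P - 721 gives the equilibrium P* = 370, Q* = 759.
Because the floor (536) lies above the market-clearing price, it is binding.
At P = 536: Qd = 1869 - 3·536 = 261 and Qs = 4·536 - 721 = 1423.
Consumer surplus without the control is ½ · (623 - 370) · 759 = 96013.5.
With the floor, consumers buy 261 units at 536, so CS = ½ · (623 - 536) · 261 = 11353.5.
Change in consumer surplus = 11353.5 - 96013.5 = -84660.

-84660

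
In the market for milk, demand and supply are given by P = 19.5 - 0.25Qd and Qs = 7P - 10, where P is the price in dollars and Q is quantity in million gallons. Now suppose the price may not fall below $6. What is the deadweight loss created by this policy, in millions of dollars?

0

Rearranging demand gives Qd = 78 - 4P. Setting quantity demanded equal to quantity supplied, 78 - 4P = 7P - 10, gives P* = 8 and Q* = 46.
The floor of 6 is below the equilibrium price 8, so it is not binding; the market clears at P* = 8, Q* = 46.
Since the control does not bind, no trades are prevented and deadweight loss is zero.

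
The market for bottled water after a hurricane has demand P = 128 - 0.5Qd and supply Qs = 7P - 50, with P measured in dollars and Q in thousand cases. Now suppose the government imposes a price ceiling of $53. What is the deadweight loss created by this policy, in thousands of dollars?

Rearranging demand gives Qd = 256 - 2P. In a free market, 256 - 2P = 7P - 50 gives the equilibrium P* = 34, Q* = 188.
The ceiling of 53 is above the equilibrium price 34, so it is not binding; the market clears at P* = 34, Q* = 188.
Since the control does not bind, no trades are prevented and deadweight loss is zero.

0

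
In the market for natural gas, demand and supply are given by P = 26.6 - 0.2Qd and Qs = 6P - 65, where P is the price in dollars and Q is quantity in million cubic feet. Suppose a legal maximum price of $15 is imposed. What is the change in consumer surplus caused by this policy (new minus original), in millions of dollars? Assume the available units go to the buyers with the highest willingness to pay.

Rearranging demand gives Qd = 133 - 5P. Without the control the market clears where 133 - 5P = 6P - 65, i.e. P* = 18 and Q* = 43.
Because the ceiling (15) lies below the market-clearing price, it is binding.
At P = 15: Qd = 133 - 5·15 = 58 and Qs = 6·15 - 65 = 25.
Consumer surplus without the control is ½ · (26.6 - 18) · 43 = 184.9.
With the ceiling, 25 units are sold at 15 (assume they go to the highest-value buyers). The demand price at Q = 25 is 21.6, so CS = ½ · [(26.6 - 15) + (21.6 - 15)] · 25 = 227.5.
Change in consumer surplus = 227.5 - 184.9 = 42.6.

42.6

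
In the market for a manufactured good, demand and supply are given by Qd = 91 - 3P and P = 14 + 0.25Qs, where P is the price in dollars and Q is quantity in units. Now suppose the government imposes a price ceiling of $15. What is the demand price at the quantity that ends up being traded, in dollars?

Rearranging supply gives Qs = 4P - 56. Equilibrium: 91 - 3P = 4P - 56, so 147 = 7P and P* = 21, Q* = 28.
The ceiling of 15 is below the equilibrium price 21, so it binds.
At P = 15: Qd = 91 - 3·15 = 46 and Qs = 4·15 - 56 = 4.
Only 4 units reach the market. On the demand curve, the marginal buyer's willingness to pay at Q = 4 is (91 - 4)/3 = 29.

29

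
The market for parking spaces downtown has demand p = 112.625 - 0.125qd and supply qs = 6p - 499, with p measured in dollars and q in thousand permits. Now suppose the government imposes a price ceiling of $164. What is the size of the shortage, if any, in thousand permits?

0

Rearranging demand gives qd = 901 - 8p. Equilibrium: 901 - 8p = 6p - 499, so 1400 = 14p and p* = 100, q* = 101.
Since 164 is above p* = 100, the ceiling does not bind and the free-market outcome prevails.
Since the control does not bind, there is no shortage.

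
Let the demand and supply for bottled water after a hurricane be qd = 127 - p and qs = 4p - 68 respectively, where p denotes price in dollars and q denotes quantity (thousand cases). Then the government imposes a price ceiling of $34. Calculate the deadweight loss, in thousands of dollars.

250

Without the control the market clears where 127 - p = 4p - 68, i.e. p* = 39 and q* = 88.
Because the ceiling (34) lies below the market-clearing price, it is binding.
At p = 34: qd = 127 - 34 = 93 and qs = 4·34 - 68 = 68.
Quantity traded falls to 68. At q = 68 the demand price is 127 - 68 = 59 and the supply price is (68 + 68)/4 = 34.
Deadweight loss = ½ · (59 - 34) · (88 - 68) = ½ · 25 · 20 = 250.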